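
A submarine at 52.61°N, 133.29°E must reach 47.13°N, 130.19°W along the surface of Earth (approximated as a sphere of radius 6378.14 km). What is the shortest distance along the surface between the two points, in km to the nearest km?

6415 km

In radians: φ₁ = 0.9182, φ₂ = 0.8226, Δλ = 96.520° = 1.6846 rad.
Haversine: a = sin²(Δφ/2) + cos φ₁ cos φ₂ sin²(Δλ/2) = 0.0023 + (0.6072)(0.6803)(0.5568) = 0.23230.
Central angle c = 2·arcsin(√a) = 1.00582 rad.
Distance = R·c = 6378.14 × 1.0058 ≈ 6415 km.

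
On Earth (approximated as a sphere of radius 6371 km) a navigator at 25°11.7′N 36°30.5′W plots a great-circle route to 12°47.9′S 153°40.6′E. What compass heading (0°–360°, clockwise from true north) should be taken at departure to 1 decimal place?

320.4°

With φ₁ = 0.4397, φ₂ = -0.2234, Δλ = -2.9638 rad, the forward-azimuth formula gives
θ = atan2( sin Δλ cos φ₂ , cos φ₁ sin φ₂ − sin φ₁ cos φ₂ cos Δλ ) = atan2(-0.1724, 0.2081) = -39.64°.
Adding 360° brings this into [0°, 360°): 320.4°.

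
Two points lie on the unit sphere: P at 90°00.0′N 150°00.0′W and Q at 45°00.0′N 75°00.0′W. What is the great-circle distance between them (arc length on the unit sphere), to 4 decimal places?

In radians: φ₁ = 1.5708, φ₂ = 0.7854, Δλ = 75.000° = 1.3090 rad.
cos c = sin φ₁ sin φ₂ + cos φ₁ cos φ₂ cos Δλ = (1.0000)(0.7071) + (0.0000)(0.7071)(0.2588) = 0.70711,
so c = arccos(0.70711) = 0.78540 rad.
On the unit sphere the arc length equals the central angle: 0.7854.

0.7854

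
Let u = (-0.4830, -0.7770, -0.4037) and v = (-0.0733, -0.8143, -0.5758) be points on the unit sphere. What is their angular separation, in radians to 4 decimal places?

u·v = 0.9006; |u| = 1.0000, |v| = 1.0000.
cos θ = (u·v)/(|u||v|) = 0.9006, so θ = 0.4497 rad.

0.4497 rad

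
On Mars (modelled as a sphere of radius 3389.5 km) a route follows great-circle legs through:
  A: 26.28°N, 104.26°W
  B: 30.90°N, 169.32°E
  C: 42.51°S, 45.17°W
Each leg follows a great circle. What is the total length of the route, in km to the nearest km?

13268 km

Leg A→B: central angle 1.2918 rad, distance 4378.5 km.
Leg B→C: central angle 2.6227 rad, distance 8889.6 km.
Total: 4378.5 + 8889.6 ≈ 13268 km.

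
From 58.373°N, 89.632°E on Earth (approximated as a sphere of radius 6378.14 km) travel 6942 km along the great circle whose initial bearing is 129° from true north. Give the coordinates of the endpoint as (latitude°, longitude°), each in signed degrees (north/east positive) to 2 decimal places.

5.89°, 133.43°

Angular distance δ = d/R = 6942/6378.14 = 1.08841 rad; initial bearing θ = 2.2515 rad.
sin φ₂ = sin φ₁ cos δ + cos φ₁ sin δ cos θ = (0.8515)(0.4639) + (0.5244)(0.8859)(-0.6293) = 0.1027, so φ₂ = 5.89°.
Δλ = atan2(sin θ sin δ cos φ₁, cos δ − sin φ₁ sin φ₂) = atan2(0.3610, 0.3765) = 43.798°.
λ₂ = 89.632° + 43.798° = 133.43°.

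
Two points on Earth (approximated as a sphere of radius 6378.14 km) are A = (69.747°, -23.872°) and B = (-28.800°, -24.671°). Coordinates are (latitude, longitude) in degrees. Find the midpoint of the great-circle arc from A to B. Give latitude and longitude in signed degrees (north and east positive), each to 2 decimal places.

Central angle δ = 1.7200 rad. Interpolating on the sphere with fraction f = 0.5:
P = [sin((1−f)δ)·A + sin(fδ)·B] / sin δ = 0.7664·A + 0.7664·B in Cartesian coordinates,
giving P = (0.8529, -0.3877, 0.3498), i.e. latitude 20.47°, longitude -24.44°.

20.47°, -24.44°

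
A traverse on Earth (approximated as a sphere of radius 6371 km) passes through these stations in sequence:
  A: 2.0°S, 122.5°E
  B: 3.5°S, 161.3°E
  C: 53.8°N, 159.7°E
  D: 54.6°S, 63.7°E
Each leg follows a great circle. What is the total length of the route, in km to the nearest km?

25576 km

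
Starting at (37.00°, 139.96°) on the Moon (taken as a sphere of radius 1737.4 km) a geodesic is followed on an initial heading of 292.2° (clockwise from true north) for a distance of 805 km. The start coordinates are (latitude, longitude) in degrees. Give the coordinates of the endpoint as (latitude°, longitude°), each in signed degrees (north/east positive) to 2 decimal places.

42.32°, 105.93°

Angular distance δ = d/R = 805/1737.4 = 0.46334 rad; initial bearing θ = 5.0999 rad.
sin φ₂ = sin φ₁ cos δ + cos φ₁ sin δ cos θ = (0.6018)(0.8946) + (0.7986)(0.4469)(0.3778) = 0.6732, so φ₂ = 42.32°.
Δλ = atan2(sin θ sin δ cos φ₁, cos δ − sin φ₁ sin φ₂) = atan2(-0.3305, 0.4894) = -34.030°.
λ₂ = 139.960° − 34.030° = 105.93°.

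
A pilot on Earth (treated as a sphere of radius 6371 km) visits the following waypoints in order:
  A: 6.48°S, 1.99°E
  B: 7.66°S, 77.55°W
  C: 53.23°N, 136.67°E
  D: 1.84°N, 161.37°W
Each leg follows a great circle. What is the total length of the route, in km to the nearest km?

30871 km

Leg A→B: central angle 1.3757 rad, distance 8764.8 km.
Leg B→C: central angle 2.2110 rad, distance 14086.1 km.
Leg C→D: central angle 1.2588 rad, distance 8019.7 km.
Total: 8764.8 + 14086.1 + 8019.7 ≈ 30871 km.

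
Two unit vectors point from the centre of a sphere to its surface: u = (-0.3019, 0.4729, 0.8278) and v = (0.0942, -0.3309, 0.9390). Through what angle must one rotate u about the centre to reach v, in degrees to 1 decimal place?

53.7°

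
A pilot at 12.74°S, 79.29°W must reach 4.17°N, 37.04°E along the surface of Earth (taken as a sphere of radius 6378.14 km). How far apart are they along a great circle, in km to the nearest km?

12978 km

Let φ₁ = -0.2224 rad, φ₂ = 0.0728 rad, and Δλ = 2.0303 rad.
cos c = sin φ₁ sin φ₂ + cos φ₁ cos φ₂ cos Δλ = (-0.2205)(0.0727) + (0.9754)(0.9974)(-0.4435) = -0.44751,
so c = arccos(-0.44751) = 2.03478 rad.
Distance = R·c = 6378.14 × 2.0348 ≈ 12978 km.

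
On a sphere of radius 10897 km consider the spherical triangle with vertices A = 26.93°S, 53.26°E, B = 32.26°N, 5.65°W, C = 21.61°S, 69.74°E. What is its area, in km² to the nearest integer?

26028295 km²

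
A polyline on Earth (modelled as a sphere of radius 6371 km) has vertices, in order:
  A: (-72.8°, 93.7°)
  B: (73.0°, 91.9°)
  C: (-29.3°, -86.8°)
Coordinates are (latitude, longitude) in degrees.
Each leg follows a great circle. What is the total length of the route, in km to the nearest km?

Leg A→B: central angle 2.5448 rad, distance 16212.7 km.
Leg B→C: central angle 2.3788 rad, distance 15155.3 km.
Total: 16212.7 + 15155.3 ≈ 31368 km.

31368 km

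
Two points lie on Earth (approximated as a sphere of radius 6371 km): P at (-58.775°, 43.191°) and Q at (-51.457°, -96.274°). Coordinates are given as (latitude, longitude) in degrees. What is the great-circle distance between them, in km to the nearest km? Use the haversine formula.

In radians: φ₁ = -1.0258, φ₂ = -0.8981, Δλ = -139.465° = -2.4341 rad.
Haversine: a = sin²(Δφ/2) + cos φ₁ cos φ₂ sin²(Δλ/2) = 0.0041 + (0.5184)(0.6231)(0.8800) = 0.28833.
Central angle c = 2·arcsin(√a) = 1.13366 rad.
Distance = R·c = 6371 × 1.1337 ≈ 7223 km.

7223 km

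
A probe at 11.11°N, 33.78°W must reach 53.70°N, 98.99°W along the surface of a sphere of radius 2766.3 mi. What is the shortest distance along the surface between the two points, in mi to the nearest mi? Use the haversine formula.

3210 mi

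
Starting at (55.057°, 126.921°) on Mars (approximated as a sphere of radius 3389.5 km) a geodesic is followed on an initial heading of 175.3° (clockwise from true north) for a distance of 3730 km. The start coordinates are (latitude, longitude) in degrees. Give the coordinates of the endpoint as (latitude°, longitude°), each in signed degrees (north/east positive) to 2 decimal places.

Angular distance δ = d/R = 3730/3389.5 = 1.10046 rad; initial bearing θ = 3.0596 rad.
sin φ₂ = sin φ₁ cos δ + cos φ₁ sin δ cos θ = (0.8197)(0.4532) + (0.5728)(0.8914)(-0.9966) = -0.1374, so φ₂ = -7.90°.
Δλ = atan2(sin θ sin δ cos φ₁, cos δ − sin φ₁ sin φ₂) = atan2(0.0418, 0.5658) = 4.229°.
λ₂ = 126.921° + 4.229° = 131.15°.

-7.90°, 131.15°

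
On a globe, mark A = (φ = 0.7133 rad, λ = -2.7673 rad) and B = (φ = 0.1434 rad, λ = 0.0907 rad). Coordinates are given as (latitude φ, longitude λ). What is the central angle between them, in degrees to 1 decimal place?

128.7°

With latitudes φ₁ = 40.869°, φ₂ = 8.216° and longitude difference Δλ = 163.751°:
Haversine: a = sin²(Δφ/2) + cos φ₁ cos φ₂ sin²(Δλ/2) = 0.0790 + (0.7562)(0.9897)(0.9800) = 0.81252.
Central angle c = 2·arcsin(√a) = 2.24598 rad.
So the angular separation is 128.7°.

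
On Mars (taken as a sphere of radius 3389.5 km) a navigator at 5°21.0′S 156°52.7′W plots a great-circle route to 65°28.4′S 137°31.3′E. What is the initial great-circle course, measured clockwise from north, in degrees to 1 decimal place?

203.0°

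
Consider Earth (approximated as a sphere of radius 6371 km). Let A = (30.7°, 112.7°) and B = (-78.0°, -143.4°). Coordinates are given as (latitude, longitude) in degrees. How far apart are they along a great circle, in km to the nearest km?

13659 km

With latitudes φ₁ = 30.700°, φ₂ = -78.000° and longitude difference Δλ = 103.900°:
cos c = sin φ₁ sin φ₂ + cos φ₁ cos φ₂ cos Δλ = (0.5105)(-0.9781) + (0.8599)(0.2079)(-0.2402) = -0.54233,
so c = arccos(-0.54233) = 2.14401 rad.
Distance = R·c = 6371 × 2.1440 ≈ 13659 km.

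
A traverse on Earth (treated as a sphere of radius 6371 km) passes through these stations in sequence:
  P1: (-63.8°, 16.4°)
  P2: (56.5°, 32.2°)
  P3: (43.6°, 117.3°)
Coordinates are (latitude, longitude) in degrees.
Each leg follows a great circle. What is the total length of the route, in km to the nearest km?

Leg P1→P2: central angle 2.1103 rad, distance 13444.9 km.
Leg P2→P3: central angle 0.9157 rad, distance 5834.2 km.
Total: 13444.9 + 5834.2 ≈ 19279 km.

19279 km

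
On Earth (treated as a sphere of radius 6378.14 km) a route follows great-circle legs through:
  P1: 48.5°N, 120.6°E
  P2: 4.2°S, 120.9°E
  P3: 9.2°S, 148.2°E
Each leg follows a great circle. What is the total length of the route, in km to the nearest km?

Leg P1→P2: central angle 0.9198 rad, distance 5866.6 km.
Leg P2→P3: central angle 0.4810 rad, distance 3067.8 km.
Total: 5866.6 + 3067.8 ≈ 8934 km.

8934 km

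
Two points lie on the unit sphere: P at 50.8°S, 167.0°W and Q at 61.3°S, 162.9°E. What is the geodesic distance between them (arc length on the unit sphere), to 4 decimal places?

0.3413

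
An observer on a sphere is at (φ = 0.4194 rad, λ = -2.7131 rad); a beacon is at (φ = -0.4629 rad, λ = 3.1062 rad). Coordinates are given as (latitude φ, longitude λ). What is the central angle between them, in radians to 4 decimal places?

0.9896 rad

Let φ₁ = 0.4194 rad, φ₂ = -0.4629 rad, and Δλ = -0.4639 rad.
cos c = sin φ₁ sin φ₂ + cos φ₁ cos φ₂ cos Δλ = (0.4072)(-0.4465) + (0.9133)(0.8948)(0.8943) = 0.54901,
so c = arccos(0.54901) = 0.98961 rad.
So the angular separation is 0.9896 rad.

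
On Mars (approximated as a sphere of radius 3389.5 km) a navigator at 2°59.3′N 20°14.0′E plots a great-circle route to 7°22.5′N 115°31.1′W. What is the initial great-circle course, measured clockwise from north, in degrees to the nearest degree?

Δλ = -135.752° = -2.3693 rad.
y = sin Δλ · cos φ₂ = (-0.6978)(0.9917) = -0.6920
x = cos φ₁ sin φ₂ − sin φ₁ cos φ₂ cos Δλ = (0.9986)(0.1284) − (0.0521)(0.9917)(-0.7163) = 0.1652
θ = atan2(y, x) = -76.57°; adding 360° gives 283°.

283°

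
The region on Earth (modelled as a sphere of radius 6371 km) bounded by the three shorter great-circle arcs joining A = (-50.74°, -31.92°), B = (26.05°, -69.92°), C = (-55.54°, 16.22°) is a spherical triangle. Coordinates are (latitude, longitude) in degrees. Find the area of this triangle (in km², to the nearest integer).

10771095 km²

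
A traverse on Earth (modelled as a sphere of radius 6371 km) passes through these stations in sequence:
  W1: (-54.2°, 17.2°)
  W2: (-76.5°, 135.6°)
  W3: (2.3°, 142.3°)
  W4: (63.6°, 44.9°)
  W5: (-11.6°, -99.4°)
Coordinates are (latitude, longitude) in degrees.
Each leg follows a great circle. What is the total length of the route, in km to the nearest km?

Leg W1→W2: central angle 0.7616 rad, distance 4852.4 km.
Leg W2→W3: central angle 1.3769 rad, distance 8772.5 km.
Leg W3→W4: central angle 1.5921 rad, distance 10143.1 km.
Leg W4→W5: central angle 2.1339 rad, distance 13595.1 km.
Total: 4852.4 + 8772.5 + 10143.1 + 13595.1 ≈ 37363 km.

37363 km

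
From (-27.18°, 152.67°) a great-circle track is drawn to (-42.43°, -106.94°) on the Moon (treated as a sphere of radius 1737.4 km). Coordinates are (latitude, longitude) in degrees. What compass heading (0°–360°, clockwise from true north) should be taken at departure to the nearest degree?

132°

With φ₁ = -0.4744, φ₂ = -0.7405, Δλ = 1.7521 rad, the forward-azimuth formula gives
θ = atan2( sin Δλ cos φ₂ , cos φ₁ sin φ₂ − sin φ₁ cos φ₂ cos Δλ ) = atan2(0.7260, -0.6610) = 132.32°.
So the initial bearing is 132°.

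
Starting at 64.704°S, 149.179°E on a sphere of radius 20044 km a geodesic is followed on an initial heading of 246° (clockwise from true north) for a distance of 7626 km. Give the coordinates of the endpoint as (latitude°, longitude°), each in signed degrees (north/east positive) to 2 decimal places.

Angular distance δ = d/R = 7626/20044 = 0.38046 rad; initial bearing θ = 4.2935 rad.
sin φ₂ = sin φ₁ cos δ + cos φ₁ sin δ cos θ = (-0.9041)(0.9285) + (0.4273)(0.3714)(-0.4067) = -0.9040, so φ₂ = -64.69°.
Δλ = atan2(sin θ sin δ cos φ₁, cos δ − sin φ₁ sin φ₂) = atan2(-0.1450, 0.1112) = -52.514°.
λ₂ = 149.179° − 52.514° = 96.67°.

-64.69°, 96.67°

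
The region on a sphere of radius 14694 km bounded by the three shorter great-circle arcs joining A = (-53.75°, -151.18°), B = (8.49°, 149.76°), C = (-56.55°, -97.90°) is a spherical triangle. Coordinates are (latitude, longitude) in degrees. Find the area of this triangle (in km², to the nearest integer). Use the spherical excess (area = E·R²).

6705105 km²

Side lengths (central angles): a = 1.9075, b = 0.5201, c = 1.3882 rad; semiperimeter s = 1.9079.
By l'Huilier's theorem, tan(E/4) = √[tan(s/2) tan((s−a)/2) tan((s−b)/2) tan((s−c)/2)], giving spherical excess E = 0.0311 rad.
Area = E·R² = 0.0311 × (14694)² ≈ 6705105 km².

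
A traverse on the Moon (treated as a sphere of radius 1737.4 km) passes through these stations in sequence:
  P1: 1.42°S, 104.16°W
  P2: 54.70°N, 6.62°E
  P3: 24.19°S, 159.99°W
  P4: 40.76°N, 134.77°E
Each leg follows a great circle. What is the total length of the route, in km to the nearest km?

10300 km

Leg P1→P2: central angle 1.7979 rad, distance 3123.7 km.
Leg P2→P3: central angle 2.5815 rad, distance 4485.1 km.
Leg P3→P4: central angle 1.5489 rad, distance 2691.1 km.
Total: 3123.7 + 4485.1 + 2691.1 ≈ 10300 km.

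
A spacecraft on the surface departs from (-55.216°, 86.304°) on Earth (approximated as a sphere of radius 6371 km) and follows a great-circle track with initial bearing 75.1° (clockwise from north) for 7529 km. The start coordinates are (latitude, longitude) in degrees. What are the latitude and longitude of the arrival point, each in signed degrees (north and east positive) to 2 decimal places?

-10.12°, 151.58°

Angular distance δ = d/R = 7529/6371 = 1.18176 rad; initial bearing θ = 1.3107 rad.
sin φ₂ = sin φ₁ cos δ + cos φ₁ sin δ cos θ = (-0.8213)(0.3793) + (0.5705)(0.9253)(0.2571) = -0.1758, so φ₂ = -10.12°.
Δλ = atan2(sin θ sin δ cos φ₁, cos δ − sin φ₁ sin φ₂) = atan2(0.5101, 0.2349) = 65.273°.
λ₂ = 86.304° + 65.273° = 151.58°.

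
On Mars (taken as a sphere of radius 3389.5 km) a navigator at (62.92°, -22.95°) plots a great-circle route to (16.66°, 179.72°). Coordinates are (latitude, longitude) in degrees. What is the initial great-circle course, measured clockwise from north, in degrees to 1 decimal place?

Δλ = -157.330° = -2.7459 rad.
y = sin Δλ · cos φ₂ = (-0.3854)(0.9580) = -0.3692
x = cos φ₁ sin φ₂ − sin φ₁ cos φ₂ cos Δλ = (0.4552)(0.2867) − (0.8904)(0.9580)(-0.9227) = 0.9176
θ = atan2(y, x) = -21.92°; adding 360° gives 338.1°.

338.1°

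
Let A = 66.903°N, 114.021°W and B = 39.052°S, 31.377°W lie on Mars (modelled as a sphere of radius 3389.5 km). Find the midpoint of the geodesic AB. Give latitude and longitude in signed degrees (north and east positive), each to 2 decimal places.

17.60°, -56.58°

Central angle δ = 2.1419 rad. Interpolating on the sphere with fraction f = 0.5:
P = [sin((1−f)δ)·A + sin(fδ)·B] / sin δ = 1.0432·A + 1.0432·B in Cartesian coordinates,
giving P = (0.5250, -0.7956, 0.3023), i.e. latitude 17.60°, longitude -56.58°.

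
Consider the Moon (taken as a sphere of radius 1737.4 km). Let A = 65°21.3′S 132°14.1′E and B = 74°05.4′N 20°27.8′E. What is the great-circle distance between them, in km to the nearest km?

4743 km

In radians: φ₁ = -1.1407, φ₂ = 1.2931, Δλ = -111.772° = -1.9508 rad.
Haversine: a = sin²(Δφ/2) + cos φ₁ cos φ₂ sin²(Δλ/2) = 0.8799 + (0.4170)(0.2741)(0.6855) = 0.95825.
Central angle c = 2·arcsin(√a) = 2.73001 rad.
Distance = R·c = 1737.4 × 2.7300 ≈ 4743 km.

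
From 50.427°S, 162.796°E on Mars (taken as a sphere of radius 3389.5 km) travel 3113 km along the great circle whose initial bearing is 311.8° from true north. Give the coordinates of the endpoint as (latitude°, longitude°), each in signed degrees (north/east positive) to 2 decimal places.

-7.50°, 126.10°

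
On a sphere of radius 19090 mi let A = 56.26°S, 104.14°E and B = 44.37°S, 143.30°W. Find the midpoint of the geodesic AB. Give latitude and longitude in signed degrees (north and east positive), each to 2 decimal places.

Central angle δ = 1.1272 rad. Interpolating on the sphere with fraction f = 0.5:
P = [sin((1−f)δ)·A + sin(fδ)·B] / sin δ = 0.5915·A + 0.5915·B in Cartesian coordinates,
giving P = (-0.4193, 0.0659, -0.9055), i.e. latitude -64.89°, longitude 171.07°.

-64.89°, 171.07°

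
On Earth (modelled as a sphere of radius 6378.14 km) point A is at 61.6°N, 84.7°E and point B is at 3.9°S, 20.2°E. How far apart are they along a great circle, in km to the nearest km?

Let φ₁ = 1.0751 rad, φ₂ = -0.0681 rad, and Δλ = -1.1257 rad.
Haversine: a = sin²(Δφ/2) + cos φ₁ cos φ₂ sin²(Δλ/2) = 0.2927 + (0.4756)(0.9977)(0.2847) = 0.42777.
Central angle c = 2·arcsin(√a) = 1.42583 rad.
Distance = R·c = 6378.14 × 1.4258 ≈ 9094 km.

9094 km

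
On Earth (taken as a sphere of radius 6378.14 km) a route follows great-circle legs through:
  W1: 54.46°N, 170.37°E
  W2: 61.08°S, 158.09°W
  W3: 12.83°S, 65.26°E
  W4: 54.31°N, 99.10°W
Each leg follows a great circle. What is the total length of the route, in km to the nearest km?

39349 km

Leg W1→W2: central angle 2.0631 rad, distance 13158.8 km.
Leg W2→W3: central angle 1.7199 rad, distance 10969.5 km.
Leg W3→W4: central angle 2.3864 rad, distance 15220.7 km.
Total: 13158.8 + 10969.5 + 15220.7 ≈ 39349 km.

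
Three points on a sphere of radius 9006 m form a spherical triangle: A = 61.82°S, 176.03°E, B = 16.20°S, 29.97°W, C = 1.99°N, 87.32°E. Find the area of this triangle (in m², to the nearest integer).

190230477 m²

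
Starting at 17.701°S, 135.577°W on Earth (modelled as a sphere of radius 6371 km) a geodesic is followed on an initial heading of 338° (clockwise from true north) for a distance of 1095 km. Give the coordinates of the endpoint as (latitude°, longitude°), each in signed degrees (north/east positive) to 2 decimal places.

-8.54°, -139.29°

Angular distance δ = d/R = 1095/6371 = 0.17187 rad; initial bearing θ = 5.8992 rad.
sin φ₂ = sin φ₁ cos δ + cos φ₁ sin δ cos θ = (-0.3040)(0.9853) + (0.9527)(0.1710)(0.9272) = -0.1485, so φ₂ = -8.54°.
Δλ = atan2(sin θ sin δ cos φ₁, cos δ − sin φ₁ sin φ₂) = atan2(-0.0610, 0.9401) = -3.715°.
λ₂ = -135.577° − 3.715° = -139.29°.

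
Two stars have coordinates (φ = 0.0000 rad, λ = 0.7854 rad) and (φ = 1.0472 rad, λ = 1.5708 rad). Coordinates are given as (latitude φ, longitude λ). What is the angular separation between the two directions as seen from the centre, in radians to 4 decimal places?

1.2094 rad

With latitudes φ₁ = 0.000°, φ₂ = 60.000° and longitude difference Δλ = 45.000°:
cos c = sin φ₁ sin φ₂ + cos φ₁ cos φ₂ cos Δλ = (0.0000)(0.8660) + (1.0000)(0.5000)(0.7071) = 0.35355,
so c = arccos(0.35355) = 1.20943 rad.
So the angular separation is 1.2094 rad.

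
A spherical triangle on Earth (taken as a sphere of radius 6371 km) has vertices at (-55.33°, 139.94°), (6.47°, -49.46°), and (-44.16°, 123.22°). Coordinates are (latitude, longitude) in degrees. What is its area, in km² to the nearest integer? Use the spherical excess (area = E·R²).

Side lengths (central angles): a = 2.4743, b = 0.2699, c = 2.2788 rad; semiperimeter s = 2.5115.
By l'Huilier's theorem, tan(E/4) = √[tan(s/2) tan((s−a)/2) tan((s−b)/2) tan((s−c)/2)], giving spherical excess E = 0.4677 rad.
Area = E·R² = 0.4677 × (6371)² ≈ 18985593 km².

18985593 km²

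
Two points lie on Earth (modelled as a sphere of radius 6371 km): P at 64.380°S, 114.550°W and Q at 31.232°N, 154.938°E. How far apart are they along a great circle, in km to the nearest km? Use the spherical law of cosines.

13131 km

Let φ₁ = -1.1236 rad, φ₂ = 0.5451 rad, and Δλ = -1.5797 rad.
cos c = sin φ₁ sin φ₂ + cos φ₁ cos φ₂ cos Δλ = (-0.9017)(0.5185) + (0.4324)(0.8551)(-0.0089) = -0.47083,
so c = arccos(-0.47083) = 2.06103 rad.
Distance = R·c = 6371 × 2.0610 ≈ 13131 km.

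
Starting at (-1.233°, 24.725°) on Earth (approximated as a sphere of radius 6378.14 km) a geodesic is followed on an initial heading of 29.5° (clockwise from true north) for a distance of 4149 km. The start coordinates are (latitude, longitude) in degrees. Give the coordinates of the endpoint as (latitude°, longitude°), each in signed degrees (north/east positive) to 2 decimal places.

30.65°, 45.01°

Angular distance δ = d/R = 4149/6378.14 = 0.65050 rad; initial bearing θ = 0.5149 rad.
sin φ₂ = sin φ₁ cos δ + cos φ₁ sin δ cos θ = (-0.0215)(0.7958) + (0.9998)(0.6056)(0.8704) = 0.5098, so φ₂ = 30.65°.
Δλ = atan2(sin θ sin δ cos φ₁, cos δ − sin φ₁ sin φ₂) = atan2(0.2981, 0.8067) = 20.282°.
λ₂ = 24.725° + 20.282° = 45.01°.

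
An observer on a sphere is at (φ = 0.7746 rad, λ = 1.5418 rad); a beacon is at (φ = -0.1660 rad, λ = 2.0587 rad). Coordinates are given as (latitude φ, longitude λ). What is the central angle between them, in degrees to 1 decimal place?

In radians: φ₁ = 0.7746, φ₂ = -0.1660, Δλ = 29.616° = 0.5169 rad.
cos c = sin φ₁ sin φ₂ + cos φ₁ cos φ₂ cos Δλ = (0.6994)(-0.1652) + (0.7147)(0.9863)(0.8694) = 0.49722,
so c = arccos(0.49722) = 1.05041 rad.
So the angular separation is 60.2°.

60.2°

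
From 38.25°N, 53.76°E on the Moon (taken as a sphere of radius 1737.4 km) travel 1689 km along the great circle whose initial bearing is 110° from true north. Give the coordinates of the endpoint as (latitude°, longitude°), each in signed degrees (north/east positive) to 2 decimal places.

7.30°, 105.26°

Angular distance δ = d/R = 1689/1737.4 = 0.97214 rad; initial bearing θ = 1.9199 rad.
sin φ₂ = sin φ₁ cos δ + cos φ₁ sin δ cos θ = (0.6191)(0.5635) + (0.7853)(0.8261)(-0.3420) = 0.1270, so φ₂ = 7.30°.
Δλ = atan2(sin θ sin δ cos φ₁, cos δ − sin φ₁ sin φ₂) = atan2(0.6096, 0.4849) = 51.500°.
λ₂ = 53.760° + 51.500° = 105.26°.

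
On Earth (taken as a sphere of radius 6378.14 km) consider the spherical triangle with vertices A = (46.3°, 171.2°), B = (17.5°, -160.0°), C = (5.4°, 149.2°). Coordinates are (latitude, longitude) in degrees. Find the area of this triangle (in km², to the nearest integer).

10973775 km²

Side lengths (central angles): a = 0.8913, b = 0.7873, c = 0.6521 rad; semiperimeter s = 1.1653.
By l'Huilier's theorem, tan(E/4) = √[tan(s/2) tan((s−a)/2) tan((s−b)/2) tan((s−c)/2)], giving spherical excess E = 0.2698 rad.
Area = E·R² = 0.2698 × (6378.14)² ≈ 10973775 km².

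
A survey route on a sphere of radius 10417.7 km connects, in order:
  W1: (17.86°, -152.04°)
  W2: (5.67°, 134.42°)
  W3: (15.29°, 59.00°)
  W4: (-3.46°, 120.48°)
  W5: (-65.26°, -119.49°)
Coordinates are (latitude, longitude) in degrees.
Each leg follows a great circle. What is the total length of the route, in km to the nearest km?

56296 km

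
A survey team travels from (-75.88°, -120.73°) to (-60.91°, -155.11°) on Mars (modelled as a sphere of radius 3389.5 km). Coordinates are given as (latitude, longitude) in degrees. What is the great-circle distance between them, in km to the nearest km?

1126 km

With latitudes φ₁ = -75.880°, φ₂ = -60.910° and longitude difference Δλ = -34.380°:
Haversine: a = sin²(Δφ/2) + cos φ₁ cos φ₂ sin²(Δλ/2) = 0.0170 + (0.2440)(0.4862)(0.0873) = 0.02733.
Central angle c = 2·arcsin(√a) = 0.33215 rad.
Distance = R·c = 3389.5 × 0.3322 ≈ 1126 km.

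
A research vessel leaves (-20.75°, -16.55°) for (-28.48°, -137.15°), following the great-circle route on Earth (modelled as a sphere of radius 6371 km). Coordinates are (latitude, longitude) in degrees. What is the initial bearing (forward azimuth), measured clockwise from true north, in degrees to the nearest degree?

231°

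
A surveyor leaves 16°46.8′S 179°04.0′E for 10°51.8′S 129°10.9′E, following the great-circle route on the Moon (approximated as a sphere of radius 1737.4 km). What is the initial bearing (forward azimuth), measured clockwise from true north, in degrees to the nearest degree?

270°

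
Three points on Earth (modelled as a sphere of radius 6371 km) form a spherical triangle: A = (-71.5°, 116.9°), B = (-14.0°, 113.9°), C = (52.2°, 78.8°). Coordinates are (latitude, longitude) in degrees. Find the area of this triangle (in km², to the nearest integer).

18242479 km²

Side lengths (central angles): a = 1.2709, b = 2.2097, c = 1.0041 rad; semiperimeter s = 2.2423.
By l'Huilier's theorem, tan(E/4) = √[tan(s/2) tan((s−a)/2) tan((s−b)/2) tan((s−c)/2)], giving spherical excess E = 0.4494 rad.
Area = E·R² = 0.4494 × (6371)² ≈ 18242479 km².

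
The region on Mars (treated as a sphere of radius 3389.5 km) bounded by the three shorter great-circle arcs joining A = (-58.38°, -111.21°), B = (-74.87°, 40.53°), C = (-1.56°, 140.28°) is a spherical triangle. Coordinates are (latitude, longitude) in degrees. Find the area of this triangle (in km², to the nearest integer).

9806597 km²

Side lengths (central angles): a = 1.5887, b = 1.7145, c = 0.7933 rad; semiperimeter s = 2.0482.
By l'Huilier's theorem, tan(E/4) = √[tan(s/2) tan((s−a)/2) tan((s−b)/2) tan((s−c)/2)], giving spherical excess E = 0.8536 rad.
Area = E·R² = 0.8536 × (3389.5)² ≈ 9806597 km².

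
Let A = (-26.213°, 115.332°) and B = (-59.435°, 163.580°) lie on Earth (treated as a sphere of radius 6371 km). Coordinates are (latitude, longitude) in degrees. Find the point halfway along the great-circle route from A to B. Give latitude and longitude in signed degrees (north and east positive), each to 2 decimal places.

-45.22°, 132.40°

The central angle between A and B is δ = 0.8174 rad.
With f = 0.5, the slerp weights are sin((1−f)δ)/sin δ = 0.5449 and sin(fδ)/sin δ = 0.5449.
Weighted sum of the unit vectors: (0.5449)·(-0.3839,0.8109,-0.4417) + (0.5449)·(-0.4878,0.1437,-0.8611) = (-0.4749, 0.5202, -0.7098).
Converting back: φ = atan2(z, √(x²+y²)) = -45.22°, λ = atan2(y, x) = 132.40°.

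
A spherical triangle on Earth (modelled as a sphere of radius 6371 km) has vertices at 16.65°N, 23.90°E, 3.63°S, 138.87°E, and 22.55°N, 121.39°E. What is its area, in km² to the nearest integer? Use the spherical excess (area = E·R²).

17283184 km²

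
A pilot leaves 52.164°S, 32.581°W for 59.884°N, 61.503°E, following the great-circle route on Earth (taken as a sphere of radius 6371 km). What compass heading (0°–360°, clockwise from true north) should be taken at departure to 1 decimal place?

With φ₁ = -0.9104, φ₂ = 1.0452, Δλ = 1.6421 rad, the forward-azimuth formula gives
θ = atan2( sin Δλ cos φ₂ , cos φ₁ sin φ₂ − sin φ₁ cos φ₂ cos Δλ ) = atan2(0.5005, 0.5024) = 44.89°.
So the initial bearing is 44.9°.

44.9°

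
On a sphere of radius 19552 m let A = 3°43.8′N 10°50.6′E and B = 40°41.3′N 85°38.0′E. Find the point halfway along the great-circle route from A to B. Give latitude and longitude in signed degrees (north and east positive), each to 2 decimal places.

27.07°, 42.28°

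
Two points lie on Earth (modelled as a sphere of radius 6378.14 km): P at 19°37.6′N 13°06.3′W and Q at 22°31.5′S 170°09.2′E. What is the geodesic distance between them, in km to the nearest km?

With latitudes φ₁ = 19.627°, φ₂ = -22.525° and longitude difference Δλ = -176.742°:
cos c = sin φ₁ sin φ₂ + cos φ₁ cos φ₂ cos Δλ = (0.3359)(-0.3831) + (0.9419)(0.9237)(-0.9984) = -0.99731,
so c = arccos(-0.99731) = 3.06829 rad.
Distance = R·c = 6378.14 × 3.0683 ≈ 19570 km.

19570 km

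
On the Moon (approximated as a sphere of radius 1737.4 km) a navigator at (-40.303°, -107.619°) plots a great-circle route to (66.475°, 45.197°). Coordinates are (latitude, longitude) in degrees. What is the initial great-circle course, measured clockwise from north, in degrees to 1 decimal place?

21.2°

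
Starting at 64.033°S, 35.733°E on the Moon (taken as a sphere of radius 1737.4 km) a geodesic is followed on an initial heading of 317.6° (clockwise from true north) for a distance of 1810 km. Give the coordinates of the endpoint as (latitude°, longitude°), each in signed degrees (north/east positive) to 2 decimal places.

Angular distance δ = d/R = 1810/1737.4 = 1.04179 rad; initial bearing θ = 5.5432 rad.
sin φ₂ = sin φ₁ cos δ + cos φ₁ sin δ cos θ = (-0.8990)(0.5047) + (0.4379)(0.8633)(0.7385) = -0.1746, so φ₂ = -10.05°.
Δλ = atan2(sin θ sin δ cos φ₁, cos δ − sin φ₁ sin φ₂) = atan2(-0.2549, 0.3477) = -36.243°.
λ₂ = 35.733° − 36.243° = -0.51°.

-10.05°, -0.51°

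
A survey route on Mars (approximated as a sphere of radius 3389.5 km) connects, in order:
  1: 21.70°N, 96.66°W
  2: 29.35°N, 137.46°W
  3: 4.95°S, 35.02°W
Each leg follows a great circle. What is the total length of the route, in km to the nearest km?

8322 km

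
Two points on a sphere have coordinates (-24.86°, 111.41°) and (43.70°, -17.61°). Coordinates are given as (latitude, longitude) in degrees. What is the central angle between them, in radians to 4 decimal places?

In radians: φ₁ = -0.4339, φ₂ = 0.7627, Δλ = -129.020° = -2.2518 rad.
cos c = sin φ₁ sin φ₂ + cos φ₁ cos φ₂ cos Δλ = (-0.4204)(0.6909) + (0.9073)(0.7230)(-0.6296) = -0.70345,
so c = arccos(-0.70345) = 2.35103 rad.
So the angular separation is 2.3510 rad.

2.3510 rad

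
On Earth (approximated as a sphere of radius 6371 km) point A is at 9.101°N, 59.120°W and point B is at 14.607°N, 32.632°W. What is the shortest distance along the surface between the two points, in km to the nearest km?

In radians: φ₁ = 0.1588, φ₂ = 0.2549, Δλ = 26.488° = 0.4623 rad.
cos c = sin φ₁ sin φ₂ + cos φ₁ cos φ₂ cos Δλ = (0.1582)(0.2522) + (0.9874)(0.9677)(0.8950) = 0.89509,
so c = arccos(0.89509) = 0.46217 rad.
Distance = R·c = 6371 × 0.4622 ≈ 2945 km.

2945 km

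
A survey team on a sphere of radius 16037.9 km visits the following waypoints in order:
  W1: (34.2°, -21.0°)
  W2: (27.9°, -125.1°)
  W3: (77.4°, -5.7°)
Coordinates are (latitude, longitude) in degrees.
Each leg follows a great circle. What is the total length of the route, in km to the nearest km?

Leg W1→W2: central angle 1.4857 rad, distance 23828.3 km.
Leg W2→W3: central angle 1.2004 rad, distance 19251.3 km.
Total: 23828.3 + 19251.3 ≈ 43080 km.

43080 km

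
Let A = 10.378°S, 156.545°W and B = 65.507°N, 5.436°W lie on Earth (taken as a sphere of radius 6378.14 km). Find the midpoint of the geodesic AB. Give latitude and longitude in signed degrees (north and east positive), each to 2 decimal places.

Central angle δ = 2.1188 rad. Interpolating on the sphere with fraction f = 0.5:
P = [sin((1−f)δ)·A + sin(fδ)·B] / sin δ = 1.0217·A + 1.0217·B in Cartesian coordinates,
giving P = (-0.5003, -0.4401, 0.7457), i.e. latitude 48.22°, longitude -138.66°.

48.22°, -138.66°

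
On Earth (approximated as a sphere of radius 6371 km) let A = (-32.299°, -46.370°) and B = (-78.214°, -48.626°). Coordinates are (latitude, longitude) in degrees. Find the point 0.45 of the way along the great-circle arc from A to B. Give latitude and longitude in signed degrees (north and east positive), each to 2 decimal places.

Central angle δ = 0.8016 rad. Interpolating on the sphere with fraction f = 0.45:
P = [sin((1−f)δ)·A + sin(fδ)·B] / sin δ = 0.5939·A + 0.4912·B in Cartesian coordinates,
giving P = (0.4127, -0.4387, -0.7983), i.e. latitude -52.96°, longitude -46.75°.

-52.96°, -46.75°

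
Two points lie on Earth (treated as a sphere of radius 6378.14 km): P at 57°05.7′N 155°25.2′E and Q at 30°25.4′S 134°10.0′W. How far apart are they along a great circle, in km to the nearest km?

11750 km

Let φ₁ = 0.9965 rad, φ₂ = -0.5310 rad, and Δλ = 1.2289 rad.
cos c = sin φ₁ sin φ₂ + cos φ₁ cos φ₂ cos Δλ = (0.8396)(-0.5064) + (0.5432)(0.8623)(0.3352) = -0.26811,
so c = arccos(-0.26811) = 1.84223 rad.
Distance = R·c = 6378.14 × 1.8422 ≈ 11750 km.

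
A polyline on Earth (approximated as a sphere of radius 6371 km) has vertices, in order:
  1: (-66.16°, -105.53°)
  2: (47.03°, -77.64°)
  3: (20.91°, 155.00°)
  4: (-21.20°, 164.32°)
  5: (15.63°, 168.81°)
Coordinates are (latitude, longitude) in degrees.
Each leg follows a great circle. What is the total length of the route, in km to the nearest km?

32532 km

Leg 1→2: central angle 2.0106 rad, distance 12809.7 km.
Leg 2→3: central angle 1.6964 rad, distance 10807.5 km.
Leg 3→4: central angle 0.7519 rad, distance 4790.6 km.
Leg 4→5: central angle 0.6474 rad, distance 4124.5 km.
Total: 12809.7 + 10807.5 + 4790.6 + 4124.5 ≈ 32532 km.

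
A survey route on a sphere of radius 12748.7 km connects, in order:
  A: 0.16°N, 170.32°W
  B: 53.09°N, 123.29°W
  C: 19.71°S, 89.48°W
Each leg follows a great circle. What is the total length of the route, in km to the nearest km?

Leg A→B: central angle 1.1466 rad, distance 14617.7 km.
Leg B→C: central angle 1.3693 rad, distance 17457.3 km.
Total: 14617.7 + 17457.3 ≈ 32075 km.

32075 km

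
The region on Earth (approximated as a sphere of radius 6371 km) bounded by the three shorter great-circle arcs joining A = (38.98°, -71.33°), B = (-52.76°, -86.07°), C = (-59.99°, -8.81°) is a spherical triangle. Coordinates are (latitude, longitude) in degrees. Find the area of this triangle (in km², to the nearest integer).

32231326 km²

Side lengths (central angles): a = 0.7134, b = 1.9448, c = 1.6167 rad; semiperimeter s = 2.1374.
By l'Huilier's theorem, tan(E/4) = √[tan(s/2) tan((s−a)/2) tan((s−b)/2) tan((s−c)/2)], giving spherical excess E = 0.7941 rad.
Area = E·R² = 0.7941 × (6371)² ≈ 32231326 km².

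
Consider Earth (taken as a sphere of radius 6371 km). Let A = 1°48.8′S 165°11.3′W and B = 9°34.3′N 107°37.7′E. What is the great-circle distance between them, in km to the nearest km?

9732 km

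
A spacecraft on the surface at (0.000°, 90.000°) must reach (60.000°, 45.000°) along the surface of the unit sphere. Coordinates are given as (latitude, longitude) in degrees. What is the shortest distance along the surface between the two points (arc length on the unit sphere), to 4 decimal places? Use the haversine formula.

1.2094

With latitudes φ₁ = 0.000°, φ₂ = 60.000° and longitude difference Δλ = -45.000°:
Haversine: a = sin²(Δφ/2) + cos φ₁ cos φ₂ sin²(Δλ/2) = 0.2500 + (1.0000)(0.5000)(0.1464) = 0.32322.
Central angle c = 2·arcsin(√a) = 1.20943 rad.
On the unit sphere the arc length equals the central angle: 1.2094.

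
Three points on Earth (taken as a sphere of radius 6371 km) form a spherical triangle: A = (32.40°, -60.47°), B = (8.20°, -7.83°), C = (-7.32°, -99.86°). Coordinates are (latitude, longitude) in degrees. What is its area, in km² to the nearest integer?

Side lengths (central angles): a = 1.6238, b = 0.9534, c = 0.9477 rad; semiperimeter s = 1.7624.
By l'Huilier's theorem, tan(E/4) = √[tan(s/2) tan((s−a)/2) tan((s−b)/2) tan((s−c)/2)], giving spherical excess E = 0.4963 rad.
Area = E·R² = 0.4963 × (6371)² ≈ 20145731 km².

20145731 km²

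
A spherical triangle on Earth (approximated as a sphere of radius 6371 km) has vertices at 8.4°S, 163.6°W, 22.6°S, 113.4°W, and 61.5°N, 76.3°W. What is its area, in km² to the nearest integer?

37003247 km²

Side lengths (central angles): a = 1.5572, b = 1.6771, c = 0.8753 rad; semiperimeter s = 2.0548.
By l'Huilier's theorem, tan(E/4) = √[tan(s/2) tan((s−a)/2) tan((s−b)/2) tan((s−c)/2)], giving spherical excess E = 0.9116 rad.
Area = E·R² = 0.9116 × (6371)² ≈ 37003247 km².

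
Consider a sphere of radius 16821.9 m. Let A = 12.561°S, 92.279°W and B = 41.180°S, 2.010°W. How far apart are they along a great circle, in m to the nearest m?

24065 m

Let φ₁ = -0.2192 rad, φ₂ = -0.7187 rad, and Δλ = 1.5755 rad.
cos c = sin φ₁ sin φ₂ + cos φ₁ cos φ₂ cos Δλ = (-0.2175)(-0.6584) + (0.9761)(0.7526)(-0.0047) = 0.13974,
so c = arccos(0.13974) = 1.43059 rad.
Distance = R·c = 16821.9 × 1.4306 ≈ 24065 m.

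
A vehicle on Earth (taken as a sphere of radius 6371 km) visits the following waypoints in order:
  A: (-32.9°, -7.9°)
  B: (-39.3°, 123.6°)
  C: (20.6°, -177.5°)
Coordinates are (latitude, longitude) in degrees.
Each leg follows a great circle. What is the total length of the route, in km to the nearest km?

Leg A→B: central angle 1.6574 rad, distance 10559.3 km.
Leg B→C: central angle 1.4189 rad, distance 9039.9 km.
Total: 10559.3 + 9039.9 ≈ 19599 km.

19599 km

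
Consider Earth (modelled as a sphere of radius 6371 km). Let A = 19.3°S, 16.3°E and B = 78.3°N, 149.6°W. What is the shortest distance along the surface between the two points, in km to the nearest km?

13412 km

In radians: φ₁ = -0.3368, φ₂ = 1.3666, Δλ = -165.900° = -2.8955 rad.
cos c = sin φ₁ sin φ₂ + cos φ₁ cos φ₂ cos Δλ = (-0.3305)(0.9792) + (0.9438)(0.2028)(-0.9699) = -0.50927,
so c = arccos(-0.50927) = 2.10513 rad.
Distance = R·c = 6371 × 2.1051 ≈ 13412 km.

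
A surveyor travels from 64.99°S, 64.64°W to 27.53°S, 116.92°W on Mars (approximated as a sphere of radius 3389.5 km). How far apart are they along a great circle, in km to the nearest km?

In radians: φ₁ = -1.1343, φ₂ = -0.4805, Δλ = -52.280° = -0.9125 rad.
cos c = sin φ₁ sin φ₂ + cos φ₁ cos φ₂ cos Δλ = (-0.9062)(-0.4622) + (0.4228)(0.8868)(0.6118) = 0.64824,
so c = arccos(0.64824) = 0.86552 rad.
Distance = R·c = 3389.5 × 0.8655 ≈ 2934 km.

2934 km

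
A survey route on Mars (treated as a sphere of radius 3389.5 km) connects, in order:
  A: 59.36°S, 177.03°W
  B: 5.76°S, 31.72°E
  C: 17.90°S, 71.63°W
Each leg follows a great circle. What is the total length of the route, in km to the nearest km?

12530 km

Leg A→B: central angle 1.9371 rad, distance 6566.0 km.
Leg B→C: central angle 1.7597 rad, distance 5964.4 km.
Total: 6566.0 + 5964.4 ≈ 12530 km.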